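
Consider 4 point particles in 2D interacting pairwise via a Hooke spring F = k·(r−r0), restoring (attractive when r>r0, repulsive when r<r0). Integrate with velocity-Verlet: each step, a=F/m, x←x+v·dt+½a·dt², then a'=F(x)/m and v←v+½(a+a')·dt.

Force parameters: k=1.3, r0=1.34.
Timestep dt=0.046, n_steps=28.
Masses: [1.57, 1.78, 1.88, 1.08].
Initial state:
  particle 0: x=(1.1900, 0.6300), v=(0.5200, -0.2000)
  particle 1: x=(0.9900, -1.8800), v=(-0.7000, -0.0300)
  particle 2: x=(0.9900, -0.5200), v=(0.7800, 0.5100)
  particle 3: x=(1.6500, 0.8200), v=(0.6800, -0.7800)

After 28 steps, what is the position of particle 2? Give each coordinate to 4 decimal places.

step 0: x0=(1.1900, 0.6300) x1=(0.9900, -1.8800) x2=(0.9900, -0.5200) x3=(1.6500, 0.8200)
step 1: x0=(1.2132, 0.6196) x1=(0.9581, -1.8794) x2=(1.0259, -0.4966) x3=(1.6817, 0.7826)
step 2: x0=(1.2348, 0.6071) x1=(0.9270, -1.8748) x2=(1.0618, -0.4734) x3=(1.7145, 0.7421)
step 3: x0=(1.2549, 0.5926) x1=(0.8968, -1.8662) x2=(1.0977, -0.4506) x3=(1.7482, 0.6988)
step 4: x0=(1.2732, 0.5763) x1=(0.8675, -1.8538) x2=(1.1335, -0.4284) x3=(1.7829, 0.6527)
step 5: x0=(1.2900, 0.5584) x1=(0.8392, -1.8375) x2=(1.1691, -0.4069) x3=(1.8186, 0.6038)
step 6: x0=(1.3050, 0.5391) x1=(0.8120, -1.8176) x2=(1.2045, -0.3863) x3=(1.8554, 0.5524)
step 7: x0=(1.3183, 0.5186) x1=(0.7860, -1.7940) x2=(1.2397, -0.3668) x3=(1.8932, 0.4986)
step 8: x0=(1.3300, 0.4973) x1=(0.7612, -1.7670) x2=(1.2744, -0.3484) x3=(1.9320, 0.4424)
step 9: x0=(1.3400, 0.4752) x1=(0.7377, -1.7366) x2=(1.3088, -0.3313) x3=(1.9717, 0.3841)
step 10: x0=(1.3484, 0.4526) x1=(0.7156, -1.7031) x2=(1.3427, -0.3156) x3=(2.0125, 0.3237)
step 11: x0=(1.3552, 0.4297) x1=(0.6949, -1.6666) x2=(1.3760, -0.3014) x3=(2.0542, 0.2614)
step 12: x0=(1.3605, 0.4067) x1=(0.6756, -1.6273) x2=(1.4087, -0.2888) x3=(2.0968, 0.1974)
step 13: x0=(1.3642, 0.3838) x1=(0.6578, -1.5854) x2=(1.4407, -0.2778) x3=(2.1404, 0.1318)
step 14: x0=(1.3666, 0.3611) x1=(0.6415, -1.5411) x2=(1.4720, -0.2684) x3=(2.1848, 0.0647)
step 15: x0=(1.3675, 0.3387) x1=(0.6266, -1.4945) x2=(1.5027, -0.2606) x3=(2.2301, -0.0039)
step 16: x0=(1.3670, 0.3168) x1=(0.6132, -1.4459) x2=(1.5326, -0.2542) x3=(2.2762, -0.0739)
step 17: x0=(1.3652, 0.2955) x1=(0.6013, -1.3955) x2=(1.5619, -0.2493) x3=(2.3229, -0.1452)
step 18: x0=(1.3622, 0.2748) x1=(0.5909, -1.3434) x2=(1.5906, -0.2458) x3=(2.3700, -0.2177)
step 19: x0=(1.3579, 0.2548) x1=(0.5819, -1.2899) x2=(1.6187, -0.2435) x3=(2.4175, -0.2915)
step 20: x0=(1.3524, 0.2355) x1=(0.5744, -1.2352) x2=(1.6465, -0.2422) x3=(2.4649, -0.3665)
step 21: x0=(1.3459, 0.2170) x1=(0.5682, -1.1795) x2=(1.6740, -0.2420) x3=(2.5122, -0.4426)
step 22: x0=(1.3383, 0.1991) x1=(0.5635, -1.1228) x2=(1.7013, -0.2426) x3=(2.5588, -0.5196)
step 23: x0=(1.3298, 0.1819) x1=(0.5601, -1.0655) x2=(1.7287, -0.2440) x3=(2.6045, -0.5974)
step 24: x0=(1.3206, 0.1654) x1=(0.5581, -1.0077) x2=(1.7561, -0.2460) x3=(2.6490, -0.6758)
step 25: x0=(1.3106, 0.1495) x1=(0.5574, -0.9496) x2=(1.7838, -0.2486) x3=(2.6917, -0.7546)
step 26: x0=(1.3002, 0.1341) x1=(0.5581, -0.8913) x2=(1.8119, -0.2518) x3=(2.7325, -0.8335)
step 27: x0=(1.2894, 0.1191) x1=(0.5600, -0.8330) x2=(1.8403, -0.2554) x3=(2.7708, -0.9122)
step 28: x0=(1.2785, 0.1046) x1=(0.5633, -0.7749) x2=(1.8692, -0.2594) x3=(2.8064, -0.9905)

(1.8692, -0.2594)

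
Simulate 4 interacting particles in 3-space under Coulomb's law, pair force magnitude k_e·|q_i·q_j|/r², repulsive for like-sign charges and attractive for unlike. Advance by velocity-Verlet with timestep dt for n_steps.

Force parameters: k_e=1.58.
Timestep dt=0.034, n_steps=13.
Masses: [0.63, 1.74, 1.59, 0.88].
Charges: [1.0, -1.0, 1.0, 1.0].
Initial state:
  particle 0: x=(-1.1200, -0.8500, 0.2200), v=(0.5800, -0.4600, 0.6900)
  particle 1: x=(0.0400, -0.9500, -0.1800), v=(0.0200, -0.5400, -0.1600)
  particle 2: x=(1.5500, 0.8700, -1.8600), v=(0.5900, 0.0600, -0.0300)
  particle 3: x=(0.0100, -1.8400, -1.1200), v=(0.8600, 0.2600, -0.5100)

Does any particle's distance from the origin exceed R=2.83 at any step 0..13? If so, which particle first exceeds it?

step 0: x0=(-1.1200, -0.8500, 0.2200) x1=(0.0400, -0.9500, -0.1800) x2=(1.5500, 0.8700, -1.8600) x3=(0.0100, -1.8400, -1.1200)
step 1: x0=(-1.0997, -0.8656, 0.2434) x1=(0.0404, -0.9685, -0.1856) x2=(1.5701, 0.8721, -1.8610) x3=(0.0393, -1.8309, -1.1370)
step 2: x0=(-1.0780, -0.8811, 0.2668) x1=(0.0402, -0.9873, -0.1915) x2=(1.5902, 0.8742, -1.8620) x3=(0.0689, -1.8215, -1.1534)
step 3: x0=(-1.0551, -0.8966, 0.2900) x1=(0.0394, -1.0064, -0.1977) x2=(1.6104, 0.8763, -1.8630) x3=(0.0986, -1.8115, -1.1692)
step 4: x0=(-1.0309, -0.9120, 0.3129) x1=(0.0380, -1.0258, -0.2041) x2=(1.6306, 0.8785, -1.8640) x3=(0.1284, -1.8012, -1.1842)
step 5: x0=(-1.0053, -0.9274, 0.3356) x1=(0.0361, -1.0454, -0.2108) x2=(1.6508, 0.8808, -1.8650) x3=(0.1582, -1.7904, -1.1985)
step 6: x0=(-0.9784, -0.9429, 0.3579) x1=(0.0337, -1.0653, -0.2178) x2=(1.6711, 0.8831, -1.8660) x3=(0.1881, -1.7791, -1.2120)
step 7: x0=(-0.9502, -0.9584, 0.3797) x1=(0.0307, -1.0854, -0.2250) x2=(1.6914, 0.8855, -1.8670) x3=(0.2180, -1.7675, -1.2247)
step 8: x0=(-0.9206, -0.9740, 0.4010) x1=(0.0273, -1.1058, -0.2325) x2=(1.7117, 0.8879, -1.8680) x3=(0.2477, -1.7554, -1.2365)
step 9: x0=(-0.8896, -0.9897, 0.4216) x1=(0.0234, -1.1263, -0.2401) x2=(1.7321, 0.8904, -1.8690) x3=(0.2774, -1.7429, -1.2475)
step 10: x0=(-0.8573, -1.0056, 0.4415) x1=(0.0190, -1.1471, -0.2480) x2=(1.7526, 0.8929, -1.8700) x3=(0.3069, -1.7300, -1.2577)
step 11: x0=(-0.8236, -1.0216, 0.4606) x1=(0.0142, -1.1681, -0.2559) x2=(1.7730, 0.8956, -1.8710) x3=(0.3362, -1.7168, -1.2669)
step 12: x0=(-0.7886, -1.0379, 0.4788) x1=(0.0091, -1.1892, -0.2641) x2=(1.7936, 0.8982, -1.8720) x3=(0.3652, -1.7032, -1.2751)
step 13: x0=(-0.7524, -1.0544, 0.4959) x1=(0.0036, -1.2104, -0.2723) x2=(1.8141, 0.9010, -1.8730) x3=(0.3939, -1.6894, -1.2824)

no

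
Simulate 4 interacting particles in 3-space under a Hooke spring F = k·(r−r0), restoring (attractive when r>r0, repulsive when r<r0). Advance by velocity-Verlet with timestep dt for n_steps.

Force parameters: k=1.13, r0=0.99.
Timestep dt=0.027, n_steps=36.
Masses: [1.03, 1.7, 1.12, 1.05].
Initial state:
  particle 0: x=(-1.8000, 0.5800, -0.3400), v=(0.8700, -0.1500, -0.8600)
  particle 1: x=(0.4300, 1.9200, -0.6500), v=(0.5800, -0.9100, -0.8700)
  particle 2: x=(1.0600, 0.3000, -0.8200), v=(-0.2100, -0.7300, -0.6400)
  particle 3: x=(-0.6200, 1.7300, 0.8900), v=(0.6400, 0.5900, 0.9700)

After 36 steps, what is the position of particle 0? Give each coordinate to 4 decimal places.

step 0: x0=(-1.8000, 0.5800, -0.3400) x1=(0.4300, 1.9200, -0.6500) x2=(1.0600, 0.3000, -0.8200) x3=(-0.6200, 1.7300, 0.8900)
step 1: x0=(-1.7750, 0.5764, -0.3632) x1=(0.4453, 1.8950, -0.6733) x2=(1.0531, 0.2810, -0.8367) x3=(-0.6023, 1.7454, 0.9152)
step 2: x0=(-1.7468, 0.5739, -0.3862) x1=(0.4598, 1.8693, -0.6961) x2=(1.0439, 0.2633, -0.8523) x3=(-0.5839, 1.7596, 0.9384)
step 3: x0=(-1.7157, 0.5723, -0.4091) x1=(0.4735, 1.8428, -0.7185) x2=(1.0324, 0.2469, -0.8668) x3=(-0.5648, 1.7725, 0.9595)
step 4: x0=(-1.6815, 0.5717, -0.4317) x1=(0.4864, 1.8156, -0.7405) x2=(1.0187, 0.2320, -0.8802) x3=(-0.5449, 1.7843, 0.9785)
step 5: x0=(-1.6444, 0.5721, -0.4541) x1=(0.4985, 1.7878, -0.7619) x2=(1.0027, 0.2184, -0.8924) x3=(-0.5242, 1.7947, 0.9951)
step 6: x0=(-1.6045, 0.5733, -0.4763) x1=(0.5098, 1.7592, -0.7829) x2=(0.9846, 0.2063, -0.9034) x3=(-0.5029, 1.8037, 1.0095)
step 7: x0=(-1.5617, 0.5756, -0.4982) x1=(0.5204, 1.7301, -0.8033) x2=(0.9645, 0.1955, -0.9133) x3=(-0.4809, 1.8114, 1.0215)
step 8: x0=(-1.5163, 0.5787, -0.5197) x1=(0.5302, 1.7003, -0.8232) x2=(0.9424, 0.1861, -0.9220) x3=(-0.4581, 1.8177, 1.0311)
step 9: x0=(-1.4682, 0.5827, -0.5409) x1=(0.5393, 1.6700, -0.8426) x2=(0.9184, 0.1781, -0.9295) x3=(-0.4347, 1.8225, 1.0383)
step 10: x0=(-1.4176, 0.5876, -0.5616) x1=(0.5476, 1.6392, -0.8614) x2=(0.8926, 0.1714, -0.9360) x3=(-0.4107, 1.8259, 1.0429)
step 11: x0=(-1.3646, 0.5933, -0.5820) x1=(0.5552, 1.6079, -0.8797) x2=(0.8651, 0.1661, -0.9412) x3=(-0.3860, 1.8278, 1.0450)
step 12: x0=(-1.3093, 0.5998, -0.6019) x1=(0.5621, 1.5761, -0.8973) x2=(0.8360, 0.1622, -0.9454) x3=(-0.3607, 1.8282, 1.0445)
step 13: x0=(-1.2519, 0.6071, -0.6214) x1=(0.5682, 1.5440, -0.9144) x2=(0.8054, 0.1595, -0.9484) x3=(-0.3348, 1.8271, 1.0415)
step 14: x0=(-1.1923, 0.6151, -0.6404) x1=(0.5738, 1.5115, -0.9309) x2=(0.7734, 0.1581, -0.9504) x3=(-0.3083, 1.8245, 1.0359)
step 15: x0=(-1.1309, 0.6239, -0.6589) x1=(0.5787, 1.4786, -0.9468) x2=(0.7401, 0.1580, -0.9513) x3=(-0.2814, 1.8204, 1.0277)
step 16: x0=(-1.0677, 0.6333, -0.6768) x1=(0.5829, 1.4455, -0.9622) x2=(0.7055, 0.1590, -0.9512) x3=(-0.2539, 1.8147, 1.0169)
step 17: x0=(-1.0028, 0.6434, -0.6943) x1=(0.5866, 1.4122, -0.9769) x2=(0.6699, 0.1612, -0.9500) x3=(-0.2259, 1.8076, 1.0036)
step 18: x0=(-0.9365, 0.6541, -0.7111) x1=(0.5898, 1.3787, -0.9911) x2=(0.6334, 0.1646, -0.9478) x3=(-0.1974, 1.7990, 0.9876)
step 19: x0=(-0.8687, 0.6654, -0.7274) x1=(0.5924, 1.3450, -1.0046) x2=(0.5960, 0.1690, -0.9447) x3=(-0.1686, 1.7889, 0.9692)
step 20: x0=(-0.7998, 0.6772, -0.7431) x1=(0.5946, 1.3112, -1.0176) x2=(0.5578, 0.1744, -0.9407) x3=(-0.1393, 1.7773, 0.9483)
step 21: x0=(-0.7299, 0.6896, -0.7582) x1=(0.5963, 1.2774, -1.0300) x2=(0.5190, 0.1808, -0.9357) x3=(-0.1096, 1.7643, 0.9249)
step 22: x0=(-0.6591, 0.7024, -0.7727) x1=(0.5976, 1.2435, -1.0419) x2=(0.4797, 0.1880, -0.9299) x3=(-0.0796, 1.7500, 0.8991)
step 23: x0=(-0.5876, 0.7158, -0.7866) x1=(0.5986, 1.2097, -1.0532) x2=(0.4399, 0.1961, -0.9233) x3=(-0.0494, 1.7342, 0.8710)
step 24: x0=(-0.5154, 0.7295, -0.8000) x1=(0.5992, 1.1759, -1.0640) x2=(0.3998, 0.2050, -0.9159) x3=(-0.0188, 1.7171, 0.8406)
step 25: x0=(-0.4429, 0.7438, -0.8127) x1=(0.5996, 1.1422, -1.0743) x2=(0.3595, 0.2145, -0.9077) x3=(0.0120, 1.6987, 0.8079)
step 26: x0=(-0.3701, 0.7584, -0.8247) x1=(0.5998, 1.1086, -1.0841) x2=(0.3191, 0.2246, -0.8988) x3=(0.0431, 1.6791, 0.7731)
step 27: x0=(-0.2971, 0.7735, -0.8362) x1=(0.5998, 1.0752, -1.0935) x2=(0.2786, 0.2353, -0.8893) x3=(0.0743, 1.6582, 0.7363)
step 28: x0=(-0.2242, 0.7890, -0.8471) x1=(0.5997, 1.0419, -1.1024) x2=(0.2382, 0.2463, -0.8791) x3=(0.1057, 1.6362, 0.6974)
step 29: x0=(-0.1513, 0.8050, -0.8574) x1=(0.5995, 1.0088, -1.1109) x2=(0.1978, 0.2577, -0.8682) x3=(0.1372, 1.6131, 0.6567)
step 30: x0=(-0.0786, 0.8214, -0.8672) x1=(0.5993, 0.9760, -1.1190) x2=(0.1574, 0.2693, -0.8568) x3=(0.1689, 1.5889, 0.6141)
step 31: x0=(-0.0061, 0.8383, -0.8764) x1=(0.5992, 0.9433, -1.1268) x2=(0.1172, 0.2811, -0.8448) x3=(0.2006, 1.5637, 0.5699)
step 32: x0=(0.0661, 0.8558, -0.8850) x1=(0.5991, 0.9109, -1.1342) x2=(0.0769, 0.2930, -0.8322) x3=(0.2323, 1.5376, 0.5240)
step 33: x0=(0.1381, 0.8737, -0.8932) x1=(0.5992, 0.8787, -1.1414) x2=(0.0367, 0.3049, -0.8191) x3=(0.2641, 1.5107, 0.4767)
step 34: x0=(0.2098, 0.8922, -0.9008) x1=(0.5995, 0.8466, -1.1484) x2=(-0.0035, 0.3169, -0.8056) x3=(0.2959, 1.4829, 0.4280)
step 35: x0=(0.2814, 0.9111, -0.9079) x1=(0.5999, 0.8147, -1.1553) x2=(-0.0438, 0.3289, -0.7915) x3=(0.3276, 1.4543, 0.3780)
step 36: x0=(0.3527, 0.9304, -0.9144) x1=(0.6006, 0.7829, -1.1620) x2=(-0.0842, 0.3410, -0.7771) x3=(0.3593, 1.4251, 0.3268)

(0.3527, 0.9304, -0.9144)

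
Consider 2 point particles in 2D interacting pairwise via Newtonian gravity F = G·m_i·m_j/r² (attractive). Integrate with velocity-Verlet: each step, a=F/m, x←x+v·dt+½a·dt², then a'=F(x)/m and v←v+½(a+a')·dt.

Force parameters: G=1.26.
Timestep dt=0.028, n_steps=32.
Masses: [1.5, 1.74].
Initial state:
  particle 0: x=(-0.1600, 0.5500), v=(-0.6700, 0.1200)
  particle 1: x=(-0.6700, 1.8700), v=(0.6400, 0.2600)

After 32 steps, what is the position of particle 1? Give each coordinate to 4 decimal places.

(-0.1110, 1.6181)

step 0: x0=(-0.1600, 0.5500) x1=(-0.6700, 1.8700)
step 1: x0=(-0.1789, 0.5538) x1=(-0.6519, 1.8769)
step 2: x0=(-0.1981, 0.5583) x1=(-0.6336, 1.8832)
step 3: x0=(-0.2176, 0.5638) x1=(-0.6151, 1.8887)
step 4: x0=(-0.2373, 0.5700) x1=(-0.5963, 1.8934)
step 5: x0=(-0.2573, 0.5772) x1=(-0.5774, 1.8974)
step 6: x0=(-0.2775, 0.5853) x1=(-0.5582, 1.9007)
step 7: x0=(-0.2979, 0.5943) x1=(-0.5389, 1.9031)
step 8: x0=(-0.3185, 0.6042) x1=(-0.5194, 1.9047)
step 9: x0=(-0.3392, 0.6152) x1=(-0.4998, 1.9054)
step 10: x0=(-0.3601, 0.6271) x1=(-0.4800, 1.9053)
step 11: x0=(-0.3810, 0.6401) x1=(-0.4602, 1.9043)
step 12: x0=(-0.4020, 0.6541) x1=(-0.4404, 1.9024)
step 13: x0=(-0.4231, 0.6693) x1=(-0.4205, 1.8995)
step 14: x0=(-0.4441, 0.6856) x1=(-0.4006, 1.8956)
step 15: x0=(-0.4651, 0.7030) x1=(-0.3807, 1.8907)
step 16: x0=(-0.4861, 0.7217) x1=(-0.3609, 1.8848)
step 17: x0=(-0.5069, 0.7416) x1=(-0.3413, 1.8778)
step 18: x0=(-0.5275, 0.7628) x1=(-0.3218, 1.8697)
step 19: x0=(-0.5478, 0.7853) x1=(-0.3025, 1.8605)
step 20: x0=(-0.5678, 0.8093) x1=(-0.2835, 1.8500)
step 21: x0=(-0.5875, 0.8346) x1=(-0.2648, 1.8384)
step 22: x0=(-0.6067, 0.8614) x1=(-0.2465, 1.8254)
step 23: x0=(-0.6253, 0.8897) x1=(-0.2287, 1.8112)
step 24: x0=(-0.6432, 0.9196) x1=(-0.2115, 1.7956)
step 25: x0=(-0.6603, 0.9512) x1=(-0.1950, 1.7786)
step 26: x0=(-0.6765, 0.9843) x1=(-0.1793, 1.7602)
step 27: x0=(-0.6916, 1.0192) x1=(-0.1645, 1.7403)
step 28: x0=(-0.7055, 1.0559) x1=(-0.1508, 1.7189)
step 29: x0=(-0.7178, 1.0943) x1=(-0.1384, 1.6959)
step 30: x0=(-0.7285, 1.1344) x1=(-0.1275, 1.6715)
step 31: x0=(-0.7371, 1.1763) x1=(-0.1183, 1.6455)
step 32: x0=(-0.7435, 1.2200) x1=(-0.1110, 1.6181)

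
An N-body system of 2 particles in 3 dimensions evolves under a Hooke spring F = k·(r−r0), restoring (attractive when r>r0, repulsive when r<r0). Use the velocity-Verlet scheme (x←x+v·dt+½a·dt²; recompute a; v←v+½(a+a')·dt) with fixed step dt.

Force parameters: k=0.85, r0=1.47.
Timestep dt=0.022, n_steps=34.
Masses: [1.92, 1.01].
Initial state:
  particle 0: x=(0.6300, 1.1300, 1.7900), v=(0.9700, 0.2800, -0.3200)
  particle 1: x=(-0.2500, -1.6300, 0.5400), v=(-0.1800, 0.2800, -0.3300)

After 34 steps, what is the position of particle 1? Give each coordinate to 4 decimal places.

(-0.2425, -1.0847, 0.4456)

step 0: x0=(0.6300, 1.1300, 1.7900) x1=(-0.2500, -1.6300, 0.5400)
step 1: x0=(0.6513, 1.1360, 1.7829) x1=(-0.2539, -1.6235, 0.5329)
step 2: x0=(0.6725, 1.1417, 1.7756) x1=(-0.2575, -1.6165, 0.5260)
step 3: x0=(0.6936, 1.1471, 1.7682) x1=(-0.2610, -1.6088, 0.5194)
step 4: x0=(0.7145, 1.1521, 1.7607) x1=(-0.2643, -1.6005, 0.5131)
step 5: x0=(0.7354, 1.1568, 1.7530) x1=(-0.2673, -1.5917, 0.5071)
step 6: x0=(0.7561, 1.1613, 1.7452) x1=(-0.2701, -1.5822, 0.5013)
step 7: x0=(0.7767, 1.1654, 1.7372) x1=(-0.2727, -1.5721, 0.4959)
step 8: x0=(0.7972, 1.1692, 1.7291) x1=(-0.2751, -1.5615, 0.4906)
step 9: x0=(0.8176, 1.1726, 1.7208) x1=(-0.2772, -1.5502, 0.4857)
step 10: x0=(0.8379, 1.1758, 1.7124) x1=(-0.2791, -1.5383, 0.4810)
step 11: x0=(0.8580, 1.1786, 1.7039) x1=(-0.2807, -1.5259, 0.4766)
step 12: x0=(0.8780, 1.1812, 1.6952) x1=(-0.2821, -1.5128, 0.4725)
step 13: x0=(0.8978, 1.1834, 1.6864) x1=(-0.2833, -1.4992, 0.4686)
step 14: x0=(0.9176, 1.1853, 1.6774) x1=(-0.2842, -1.4849, 0.4650)
step 15: x0=(0.9372, 1.1869, 1.6683) x1=(-0.2848, -1.4701, 0.4617)
step 16: x0=(0.9566, 1.1882, 1.6591) x1=(-0.2851, -1.4547, 0.4586)
step 17: x0=(0.9759, 1.1892, 1.6497) x1=(-0.2852, -1.4388, 0.4558)
step 18: x0=(0.9951, 1.1899, 1.6402) x1=(-0.2850, -1.4222, 0.4533)
step 19: x0=(1.0141, 1.1903, 1.6305) x1=(-0.2846, -1.4051, 0.4510)
step 20: x0=(1.0329, 1.1904, 1.6207) x1=(-0.2838, -1.3874, 0.4489)
step 21: x0=(1.0516, 1.1902, 1.6108) x1=(-0.2828, -1.3692, 0.4471)
step 22: x0=(1.0702, 1.1897, 1.6008) x1=(-0.2815, -1.3504, 0.4456)
step 23: x0=(1.0886, 1.1890, 1.5906) x1=(-0.2799, -1.3311, 0.4443)
step 24: x0=(1.1069, 1.1879, 1.5803) x1=(-0.2780, -1.3113, 0.4433)
step 25: x0=(1.1250, 1.1866, 1.5698) x1=(-0.2758, -1.2909, 0.4425)
step 26: x0=(1.1429, 1.1850, 1.5593) x1=(-0.2733, -1.2700, 0.4419)
step 27: x0=(1.1607, 1.1831, 1.5486) x1=(-0.2705, -1.2485, 0.4416)
step 28: x0=(1.1784, 1.1810, 1.5378) x1=(-0.2674, -1.2266, 0.4415)
step 29: x0=(1.1958, 1.1786, 1.5268) x1=(-0.2640, -1.2042, 0.4416)
step 30: x0=(1.2131, 1.1759, 1.5158) x1=(-0.2603, -1.1812, 0.4420)
step 31: x0=(1.2303, 1.1730, 1.5046) x1=(-0.2563, -1.1578, 0.4425)
step 32: x0=(1.2473, 1.1698, 1.4934) x1=(-0.2520, -1.1339, 0.4433)
step 33: x0=(1.2641, 1.1664, 1.4820) x1=(-0.2474, -1.1095, 0.4444)
step 34: x0=(1.2808, 1.1628, 1.4705) x1=(-0.2425, -1.0847, 0.4456)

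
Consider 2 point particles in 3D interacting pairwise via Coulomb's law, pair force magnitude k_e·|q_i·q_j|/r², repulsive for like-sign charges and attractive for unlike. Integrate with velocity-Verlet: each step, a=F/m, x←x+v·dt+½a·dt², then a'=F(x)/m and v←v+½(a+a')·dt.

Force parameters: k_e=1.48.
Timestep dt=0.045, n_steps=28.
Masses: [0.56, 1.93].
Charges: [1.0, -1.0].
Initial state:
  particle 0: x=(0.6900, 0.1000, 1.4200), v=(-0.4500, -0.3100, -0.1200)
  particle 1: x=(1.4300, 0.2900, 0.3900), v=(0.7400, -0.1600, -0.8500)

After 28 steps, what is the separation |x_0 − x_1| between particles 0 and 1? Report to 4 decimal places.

1.9622

step 0: x0=(0.6900, 0.1000, 1.4200) x1=(1.4300, 0.2900, 0.3900)
step 1: x0=(0.6707, 0.0863, 1.4133) x1=(1.4630, 0.2827, 0.3521)
step 2: x0=(0.6531, 0.0730, 1.4042) x1=(1.4955, 0.2753, 0.3149)
step 3: x0=(0.6373, 0.0602, 1.3930) x1=(1.5276, 0.2678, 0.2784)
step 4: x0=(0.6230, 0.0477, 1.3798) x1=(1.5591, 0.2602, 0.2424)
step 5: x0=(0.6102, 0.0355, 1.3647) x1=(1.5903, 0.2525, 0.2070)
step 6: x0=(0.5989, 0.0237, 1.3479) x1=(1.6210, 0.2447, 0.1720)
step 7: x0=(0.5890, 0.0121, 1.3295) x1=(1.6513, 0.2368, 0.1375)
step 8: x0=(0.5805, 0.0009, 1.3095) x1=(1.6812, 0.2288, 0.1035)
step 9: x0=(0.5733, -0.0101, 1.2882) x1=(1.7107, 0.2207, 0.0699)
step 10: x0=(0.5673, -0.0208, 1.2654) x1=(1.7398, 0.2126, 0.0367)
step 11: x0=(0.5626, -0.0312, 1.2414) x1=(1.7686, 0.2044, 0.0038)
step 12: x0=(0.5591, -0.0415, 1.2161) x1=(1.7971, 0.1961, -0.0286)
step 13: x0=(0.5568, -0.0515, 1.1896) x1=(1.8252, 0.1877, -0.0608)
step 14: x0=(0.5557, -0.0612, 1.1619) x1=(1.8529, 0.1793, -0.0926)
step 15: x0=(0.5557, -0.0708, 1.1332) x1=(1.8803, 0.1708, -0.1240)
step 16: x0=(0.5569, -0.0801, 1.1034) x1=(1.9074, 0.1623, -0.1552)
step 17: x0=(0.5591, -0.0893, 1.0725) x1=(1.9342, 0.1537, -0.1861)
step 18: x0=(0.5625, -0.0983, 1.0406) x1=(1.9606, 0.1451, -0.2166)
step 19: x0=(0.5670, -0.1070, 1.0077) x1=(1.9867, 0.1364, -0.2469)
step 20: x0=(0.5726, -0.1156, 0.9739) x1=(2.0126, 0.1276, -0.2769)
step 21: x0=(0.5792, -0.1240, 0.9391) x1=(2.0381, 0.1188, -0.3066)
step 22: x0=(0.5870, -0.1322, 0.9034) x1=(2.0632, 0.1099, -0.3361)
step 23: x0=(0.5958, -0.1402, 0.8668) x1=(2.0881, 0.1010, -0.3653)
step 24: x0=(0.6057, -0.1481, 0.8293) x1=(2.1127, 0.0920, -0.3942)
step 25: x0=(0.6166, -0.1558, 0.7909) x1=(2.1369, 0.0830, -0.4229)
step 26: x0=(0.6287, -0.1633, 0.7516) x1=(2.1608, 0.0740, -0.4513)
step 27: x0=(0.6418, -0.1707, 0.7115) x1=(2.1844, 0.0649, -0.4795)
step 28: x0=(0.6561, -0.1779, 0.6706) x1=(2.2077, 0.0557, -0.5074)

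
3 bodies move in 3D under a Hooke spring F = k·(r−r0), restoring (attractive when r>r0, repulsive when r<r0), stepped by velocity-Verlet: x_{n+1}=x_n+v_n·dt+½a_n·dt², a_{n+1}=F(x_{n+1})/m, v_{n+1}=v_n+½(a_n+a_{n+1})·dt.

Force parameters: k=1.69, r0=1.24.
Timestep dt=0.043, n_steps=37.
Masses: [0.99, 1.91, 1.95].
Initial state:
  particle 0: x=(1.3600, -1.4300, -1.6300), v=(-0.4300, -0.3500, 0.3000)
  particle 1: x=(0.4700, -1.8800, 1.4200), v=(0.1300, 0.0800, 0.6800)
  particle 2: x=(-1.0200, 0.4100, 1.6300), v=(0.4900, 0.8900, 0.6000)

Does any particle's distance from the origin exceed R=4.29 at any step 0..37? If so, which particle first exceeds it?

no

step 0: x0=(1.3600, -1.4300, -1.6300) x1=(0.4700, -1.8800, 1.4200) x2=(-1.0200, 0.4100, 1.6300)
step 1: x0=(1.3379, -1.4434, -1.6104) x1=(0.4754, -1.8753, 1.4478) x2=(-0.9969, 0.4462, 1.6538)
step 2: x0=(1.3089, -1.4533, -1.5775) x1=(0.4803, -1.8681, 1.4727) x2=(-0.9698, 0.4782, 1.6737)
step 3: x0=(1.2731, -1.4597, -1.5314) x1=(0.4847, -1.8583, 1.4948) x2=(-0.9388, 0.5059, 1.6897)
step 4: x0=(1.2308, -1.4623, -1.4721) x1=(0.4886, -1.8461, 1.5140) x2=(-0.9040, 0.5292, 1.7017)
step 5: x0=(1.1823, -1.4613, -1.4001) x1=(0.4920, -1.8313, 1.5305) x2=(-0.8656, 0.5481, 1.7100)
step 6: x0=(1.1279, -1.4564, -1.3156) x1=(0.4949, -1.8140, 1.5443) x2=(-0.8236, 0.5627, 1.7146)
step 7: x0=(1.0680, -1.4477, -1.2193) x1=(0.4972, -1.7942, 1.5555) x2=(-0.7783, 0.5730, 1.7157)
step 8: x0=(1.0031, -1.4352, -1.1115) x1=(0.4988, -1.7721, 1.5643) x2=(-0.7298, 0.5789, 1.7134)
step 9: x0=(0.9336, -1.4190, -0.9931) x1=(0.4999, -1.7476, 1.5708) x2=(-0.6784, 0.5807, 1.7078)
step 10: x0=(0.8600, -1.3991, -0.8647) x1=(0.5003, -1.7208, 1.5753) x2=(-0.6243, 0.5784, 1.6993)
step 11: x0=(0.7828, -1.3757, -0.7272) x1=(0.5001, -1.6918, 1.5778) x2=(-0.5677, 0.5721, 1.6880)
step 12: x0=(0.7024, -1.3488, -0.5814) x1=(0.4992, -1.6607, 1.5787) x2=(-0.5088, 0.5620, 1.6741)
step 13: x0=(0.6195, -1.3187, -0.4284) x1=(0.4976, -1.6276, 1.5781) x2=(-0.4480, 0.5482, 1.6580)
step 14: x0=(0.5344, -1.2855, -0.2689) x1=(0.4954, -1.5925, 1.5762) x2=(-0.3855, 0.5311, 1.6398)
step 15: x0=(0.4476, -1.2494, -0.1042) x1=(0.4925, -1.5558, 1.5734) x2=(-0.3215, 0.5107, 1.6199)
step 16: x0=(0.3596, -1.2107, 0.0648) x1=(0.4890, -1.5173, 1.5699) x2=(-0.2562, 0.4874, 1.5985)
step 17: x0=(0.2708, -1.1697, 0.2370) x1=(0.4850, -1.4774, 1.5660) x2=(-0.1900, 0.4615, 1.5760)
step 18: x0=(0.1814, -1.1266, 0.4115) x1=(0.4805, -1.4362, 1.5618) x2=(-0.1231, 0.4333, 1.5525)
step 19: x0=(0.0917, -1.0816, 0.5873) x1=(0.4756, -1.3939, 1.5576) x2=(-0.0556, 0.4030, 1.5283)
step 20: x0=(0.0017, -1.0351, 0.7635) x1=(0.4706, -1.3507, 1.5537) x2=(0.0122, 0.3710, 1.5037)
step 21: x0=(-0.0888, -0.9874, 0.9395) x1=(0.4655, -1.3067, 1.5500) x2=(0.0803, 0.3377, 1.4789)
step 22: x0=(-0.1798, -0.9387, 1.1150) x1=(0.4606, -1.2622, 1.5468) x2=(0.1485, 0.3034, 1.4540)
step 23: x0=(-0.2718, -0.8892, 1.2899) x1=(0.4561, -1.2174, 1.5438) x2=(0.2167, 0.2684, 1.4291)
step 24: x0=(-0.3648, -0.8391, 1.4645) x1=(0.4521, -1.1724, 1.5410) x2=(0.2850, 0.2330, 1.4042)
step 25: x0=(-0.4589, -0.7886, 1.6389) x1=(0.4486, -1.1274, 1.5383) x2=(0.3534, 0.1972, 1.3793)
step 26: x0=(-0.5536, -0.7377, 1.8134) x1=(0.4455, -1.0823, 1.5354) x2=(0.4217, 0.1612, 1.3545)
step 27: x0=(-0.6484, -0.6863, 1.9878) x1=(0.4426, -1.0373, 1.5325) x2=(0.4898, 0.1250, 1.3298)
step 28: x0=(-0.7425, -0.6343, 2.1619) x1=(0.4397, -0.9924, 1.5296) x2=(0.5575, 0.0887, 1.3052)
step 29: x0=(-0.8350, -0.5819, 2.3349) x1=(0.4366, -0.9477, 1.5269) x2=(0.6247, 0.0522, 1.2810)
step 30: x0=(-0.9252, -0.5290, 2.5063) x1=(0.4330, -0.9031, 1.5245) x2=(0.6911, 0.0156, 1.2573)
step 31: x0=(-1.0120, -0.4757, 2.6752) x1=(0.4287, -0.8587, 1.5227) x2=(0.7566, -0.0209, 1.2344)
step 32: x0=(-1.0947, -0.4221, 2.8408) x1=(0.4234, -0.8146, 1.5216) x2=(0.8209, -0.0573, 1.2124)
step 33: x0=(-1.1723, -0.3684, 3.0020) x1=(0.4169, -0.7706, 1.5216) x2=(0.8839, -0.0936, 1.1915)
step 34: x0=(-1.2443, -0.3149, 3.1581) x1=(0.4090, -0.7268, 1.5229) x2=(0.9453, -0.1297, 1.1720)
step 35: x0=(-1.3097, -0.2616, 3.3081) x1=(0.3994, -0.6831, 1.5257) x2=(1.0051, -0.1656, 1.1541)
step 36: x0=(-1.3679, -0.2088, 3.4511) x1=(0.3880, -0.6394, 1.5302) x2=(1.0630, -0.2013, 1.1381)
step 37: x0=(-1.4184, -0.1566, 3.5863) x1=(0.3746, -0.5955, 1.5366) x2=(1.1189, -0.2366, 1.1242)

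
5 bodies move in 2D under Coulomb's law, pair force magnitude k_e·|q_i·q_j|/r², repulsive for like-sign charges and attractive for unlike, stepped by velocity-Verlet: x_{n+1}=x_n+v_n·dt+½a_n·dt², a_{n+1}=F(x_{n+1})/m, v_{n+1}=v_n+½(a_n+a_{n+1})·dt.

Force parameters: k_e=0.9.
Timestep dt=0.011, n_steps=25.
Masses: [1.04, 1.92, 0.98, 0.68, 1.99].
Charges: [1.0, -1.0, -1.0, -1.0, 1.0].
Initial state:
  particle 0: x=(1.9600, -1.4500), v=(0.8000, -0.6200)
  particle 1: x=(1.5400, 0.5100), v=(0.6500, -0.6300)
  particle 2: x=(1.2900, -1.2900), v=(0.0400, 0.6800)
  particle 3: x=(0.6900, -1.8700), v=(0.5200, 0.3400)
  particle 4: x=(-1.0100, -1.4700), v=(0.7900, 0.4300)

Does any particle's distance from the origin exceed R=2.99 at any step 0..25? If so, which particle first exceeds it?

no

step 0: x0=(1.9600, -1.4500) x1=(1.5400, 0.5100) x2=(1.2900, -1.2900) x3=(0.6900, -1.8700) x4=(-1.0100, -1.4700)
step 1: x0=(1.9687, -1.4568) x1=(1.5472, 0.5031) x2=(1.2906, -1.2825) x3=(0.6957, -1.8663) x4=(-1.0013, -1.4653)
step 2: x0=(1.9771, -1.4635) x1=(1.5543, 0.4962) x2=(1.2915, -1.2750) x3=(0.7012, -1.8628) x4=(-0.9926, -1.4605)
step 3: x0=(1.9852, -1.4702) x1=(1.5615, 0.4892) x2=(1.2927, -1.2675) x3=(0.7065, -1.8594) x4=(-0.9838, -1.4558)
step 4: x0=(1.9932, -1.4768) x1=(1.5686, 0.4823) x2=(1.2942, -1.2599) x3=(0.7118, -1.8562) x4=(-0.9750, -1.4511)
step 5: x0=(2.0008, -1.4833) x1=(1.5758, 0.4755) x2=(1.2960, -1.2524) x3=(0.7169, -1.8531) x4=(-0.9662, -1.4464)
step 6: x0=(2.0083, -1.4898) x1=(1.5830, 0.4686) x2=(1.2980, -1.2448) x3=(0.7218, -1.8502) x4=(-0.9574, -1.4416)
step 7: x0=(2.0155, -1.4962) x1=(1.5902, 0.4617) x2=(1.3004, -1.2372) x3=(0.7267, -1.8474) x4=(-0.9485, -1.4369)
step 8: x0=(2.0225, -1.5025) x1=(1.5973, 0.4548) x2=(1.3029, -1.2296) x3=(0.7314, -1.8448) x4=(-0.9396, -1.4322)
step 9: x0=(2.0293, -1.5088) x1=(1.6045, 0.4480) x2=(1.3058, -1.2220) x3=(0.7359, -1.8424) x4=(-0.9307, -1.4274)
step 10: x0=(2.0359, -1.5149) x1=(1.6117, 0.4412) x2=(1.3089, -1.2144) x3=(0.7404, -1.8401) x4=(-0.9218, -1.4227)
step 11: x0=(2.0423, -1.5211) x1=(1.6189, 0.4343) x2=(1.3122, -1.2067) x3=(0.7447, -1.8379) x4=(-0.9128, -1.4180)
step 12: x0=(2.0484, -1.5271) x1=(1.6261, 0.4275) x2=(1.3158, -1.1991) x3=(0.7489, -1.8359) x4=(-0.9038, -1.4132)
step 13: x0=(2.0544, -1.5330) x1=(1.6333, 0.4207) x2=(1.3196, -1.1915) x3=(0.7530, -1.8341) x4=(-0.8948, -1.4085)
step 14: x0=(2.0602, -1.5389) x1=(1.6406, 0.4139) x2=(1.3236, -1.1839) x3=(0.7569, -1.8324) x4=(-0.8858, -1.4038)
step 15: x0=(2.0658, -1.5447) x1=(1.6478, 0.4071) x2=(1.3278, -1.1762) x3=(0.7608, -1.8309) x4=(-0.8767, -1.3991)
step 16: x0=(2.0712, -1.5504) x1=(1.6550, 0.4004) x2=(1.3323, -1.1686) x3=(0.7645, -1.8295) x4=(-0.8676, -1.3943)
step 17: x0=(2.0764, -1.5560) x1=(1.6622, 0.3936) x2=(1.3369, -1.1610) x3=(0.7681, -1.8283) x4=(-0.8584, -1.3896)
step 18: x0=(2.0814, -1.5616) x1=(1.6695, 0.3869) x2=(1.3418, -1.1534) x3=(0.7716, -1.8272) x4=(-0.8493, -1.3849)
step 19: x0=(2.0863, -1.5670) x1=(1.6767, 0.3802) x2=(1.3468, -1.1458) x3=(0.7749, -1.8263) x4=(-0.8401, -1.3801)
step 20: x0=(2.0909, -1.5724) x1=(1.6840, 0.3735) x2=(1.3520, -1.1382) x3=(0.7782, -1.8255) x4=(-0.8309, -1.3754)
step 21: x0=(2.0954, -1.5777) x1=(1.6912, 0.3668) x2=(1.3575, -1.1307) x3=(0.7814, -1.8249) x4=(-0.8216, -1.3707)
step 22: x0=(2.0998, -1.5829) x1=(1.6985, 0.3601) x2=(1.3631, -1.1231) x3=(0.7844, -1.8244) x4=(-0.8123, -1.3660)
step 23: x0=(2.1039, -1.5880) x1=(1.7058, 0.3534) x2=(1.3689, -1.1156) x3=(0.7874, -1.8241) x4=(-0.8030, -1.3612)
step 24: x0=(2.1079, -1.5930) x1=(1.7131, 0.3468) x2=(1.3748, -1.1081) x3=(0.7903, -1.8239) x4=(-0.7937, -1.3565)
step 25: x0=(2.1117, -1.5979) x1=(1.7204, 0.3401) x2=(1.3810, -1.1007) x3=(0.7930, -1.8239) x4=(-0.7843, -1.3518)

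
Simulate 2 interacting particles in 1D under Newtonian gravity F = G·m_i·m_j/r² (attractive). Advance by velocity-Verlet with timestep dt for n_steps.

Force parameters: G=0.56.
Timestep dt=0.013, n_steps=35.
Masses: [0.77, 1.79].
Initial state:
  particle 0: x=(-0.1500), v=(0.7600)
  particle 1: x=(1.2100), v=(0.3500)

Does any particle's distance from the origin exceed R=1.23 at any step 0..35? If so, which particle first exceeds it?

step 0: x0=(-0.1500) x1=(1.2100)
step 1: x0=(-0.1401) x1=(1.2145)
step 2: x0=(-0.1301) x1=(1.2190)
step 3: x0=(-0.1199) x1=(1.2235)
step 4: x0=(-0.1097) x1=(1.2279)
step 5: x0=(-0.0994) x1=(1.2323)
step 6: x0=(-0.0890) x1=(1.2366)
step 7: x0=(-0.0786) x1=(1.2409)
step 8: x0=(-0.0680) x1=(1.2451)
step 9: x0=(-0.0573) x1=(1.2493)
step 10: x0=(-0.0465) x1=(1.2535)
step 11: x0=(-0.0356) x1=(1.2576)
step 12: x0=(-0.0246) x1=(1.2617)
step 13: x0=(-0.0135) x1=(1.2657)
step 14: x0=(-0.0023) x1=(1.2697)
step 15: x0=(0.0090) x1=(1.2736)
step 16: x0=(0.0204) x1=(1.2775)
step 17: x0=(0.0319) x1=(1.2814)
step 18: x0=(0.0435) x1=(1.2852)
step 19: x0=(0.0552) x1=(1.2889)
step 20: x0=(0.0671) x1=(1.2926)
step 21: x0=(0.0790) x1=(1.2963)
step 22: x0=(0.0911) x1=(1.2999)
step 23: x0=(0.1033) x1=(1.3034)
step 24: x0=(0.1156) x1=(1.3070)
step 25: x0=(0.1280) x1=(1.3104)
step 26: x0=(0.1405) x1=(1.3138)
step 27: x0=(0.1532) x1=(1.3172)
step 28: x0=(0.1660) x1=(1.3205)
step 29: x0=(0.1789) x1=(1.3237)
step 30: x0=(0.1920) x1=(1.3269)
step 31: x0=(0.2051) x1=(1.3300)
step 32: x0=(0.2185) x1=(1.3331)
step 33: x0=(0.2319) x1=(1.3361)
step 34: x0=(0.2455) x1=(1.3391)
step 35: x0=(0.2592) x1=(1.3420)

yes, particle 1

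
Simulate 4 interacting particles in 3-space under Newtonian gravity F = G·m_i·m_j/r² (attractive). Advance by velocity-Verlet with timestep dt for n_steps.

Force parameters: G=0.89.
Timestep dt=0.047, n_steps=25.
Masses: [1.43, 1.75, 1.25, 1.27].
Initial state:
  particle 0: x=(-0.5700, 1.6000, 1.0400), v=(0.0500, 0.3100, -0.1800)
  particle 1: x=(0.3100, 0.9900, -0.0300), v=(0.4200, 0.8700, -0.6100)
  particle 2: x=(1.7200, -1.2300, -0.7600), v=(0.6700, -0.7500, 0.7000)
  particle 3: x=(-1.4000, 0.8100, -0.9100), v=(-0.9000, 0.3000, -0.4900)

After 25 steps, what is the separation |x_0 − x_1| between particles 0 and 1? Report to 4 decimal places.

step 0: x0=(-0.5700, 1.6000, 1.0400) x1=(0.3100, 0.9900, -0.0300) x2=(1.7200, -1.2300, -0.7600) x3=(-1.4000, 0.8100, -0.9100)
step 1: x0=(-0.5673, 1.6141, 1.0308) x1=(0.3292, 1.0310, -0.0584) x2=(1.7512, -1.2650, -0.7270) x3=(-1.4417, 0.8242, -0.9326)
step 2: x0=(-0.5638, 1.6274, 1.0200) x1=(0.3472, 1.0721, -0.0864) x2=(1.7820, -1.2993, -0.6938) x3=(-1.4823, 0.8386, -0.9543)
step 3: x0=(-0.5595, 1.6399, 1.0077) x1=(0.3642, 1.1133, -0.1138) x2=(1.8124, -1.3331, -0.6605) x3=(-1.5218, 0.8531, -0.9752)
step 4: x0=(-0.5545, 1.6517, 0.9940) x1=(0.3801, 1.1546, -0.1406) x2=(1.8423, -1.3664, -0.6271) x3=(-1.5603, 0.8679, -0.9954)
step 5: x0=(-0.5487, 1.6628, 0.9788) x1=(0.3949, 1.1959, -0.1668) x2=(1.8718, -1.3991, -0.5935) x3=(-1.5977, 0.8828, -1.0148)
step 6: x0=(-0.5422, 1.6731, 0.9621) x1=(0.4087, 1.2373, -0.1924) x2=(1.9009, -1.4313, -0.5599) x3=(-1.6342, 0.8979, -1.0335)
step 7: x0=(-0.5349, 1.6829, 0.9439) x1=(0.4215, 1.2787, -0.2174) x2=(1.9296, -1.4630, -0.5261) x3=(-1.6697, 0.9132, -1.0515)
step 8: x0=(-0.5269, 1.6920, 0.9243) x1=(0.4332, 1.3202, -0.2417) x2=(1.9579, -1.4943, -0.4923) x3=(-1.7042, 0.9287, -1.0689)
step 9: x0=(-0.5181, 1.7006, 0.9032) x1=(0.4439, 1.3616, -0.2654) x2=(1.9859, -1.5250, -0.4584) x3=(-1.7378, 0.9444, -1.0856)
step 10: x0=(-0.5086, 1.7087, 0.8807) x1=(0.4536, 1.4030, -0.2883) x2=(2.0136, -1.5553, -0.4245) x3=(-1.7706, 0.9603, -1.1017)
step 11: x0=(-0.4983, 1.7162, 0.8567) x1=(0.4622, 1.4443, -0.3105) x2=(2.0409, -1.5851, -0.3905) x3=(-1.8024, 0.9763, -1.1173)
step 12: x0=(-0.4872, 1.7232, 0.8313) x1=(0.4698, 1.4856, -0.3319) x2=(2.0680, -1.6145, -0.3565) x3=(-1.8334, 0.9926, -1.1323)
step 13: x0=(-0.4754, 1.7298, 0.8044) x1=(0.4764, 1.5269, -0.3525) x2=(2.0947, -1.6435, -0.3225) x3=(-1.8636, 1.0090, -1.1467)
step 14: x0=(-0.4627, 1.7360, 0.7759) x1=(0.4819, 1.5680, -0.3723) x2=(2.1211, -1.6720, -0.2885) x3=(-1.8929, 1.0256, -1.1606)
step 15: x0=(-0.4492, 1.7418, 0.7460) x1=(0.4863, 1.6090, -0.3913) x2=(2.1472, -1.7002, -0.2544) x3=(-1.9213, 1.0424, -1.1739)
step 16: x0=(-0.4349, 1.7473, 0.7145) x1=(0.4897, 1.6499, -0.4094) x2=(2.1730, -1.7279, -0.2204) x3=(-1.9490, 1.0594, -1.1868)
step 17: x0=(-0.4197, 1.7524, 0.6815) x1=(0.4920, 1.6907, -0.4265) x2=(2.1986, -1.7553, -0.1863) x3=(-1.9759, 1.0765, -1.1991)
step 18: x0=(-0.4037, 1.7573, 0.6468) x1=(0.4932, 1.7313, -0.4427) x2=(2.2239, -1.7823, -0.1523) x3=(-2.0019, 1.0938, -1.2110)
step 19: x0=(-0.3867, 1.7619, 0.6105) x1=(0.4932, 1.7717, -0.4579) x2=(2.2490, -1.8090, -0.1183) x3=(-2.0272, 1.1113, -1.2224)
step 20: x0=(-0.3687, 1.7664, 0.5726) x1=(0.4920, 1.8118, -0.4721) x2=(2.2738, -1.8353, -0.0842) x3=(-2.0517, 1.1290, -1.2333)
step 21: x0=(-0.3497, 1.7707, 0.5329) x1=(0.4896, 1.8517, -0.4851) x2=(2.2984, -1.8612, -0.0502) x3=(-2.0754, 1.1469, -1.2438)
step 22: x0=(-0.3297, 1.7750, 0.4914) x1=(0.4860, 1.8913, -0.4970) x2=(2.3227, -1.8868, -0.0162) x3=(-2.0984, 1.1649, -1.2538)
step 23: x0=(-0.3086, 1.7792, 0.4480) x1=(0.4810, 1.9305, -0.5076) x2=(2.3468, -1.9121, 0.0177) x3=(-2.1205, 1.1831, -1.2634)
step 24: x0=(-0.2862, 1.7836, 0.4027) x1=(0.4747, 1.9693, -0.5169) x2=(2.3707, -1.9371, 0.0516) x3=(-2.1419, 1.2015, -1.2726)
step 25: x0=(-0.2626, 1.7881, 0.3553) x1=(0.4669, 2.0077, -0.5249) x2=(2.3944, -1.9618, 0.0855) x3=(-2.1626, 1.2200, -1.2813)

1.1640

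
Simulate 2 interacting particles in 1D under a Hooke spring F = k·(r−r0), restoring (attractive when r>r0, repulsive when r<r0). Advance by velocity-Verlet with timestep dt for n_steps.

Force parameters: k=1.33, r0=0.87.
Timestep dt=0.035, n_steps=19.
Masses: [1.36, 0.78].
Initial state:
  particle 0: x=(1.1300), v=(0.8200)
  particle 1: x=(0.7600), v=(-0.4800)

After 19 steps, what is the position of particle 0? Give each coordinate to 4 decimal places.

step 0: x0=(1.1300) x1=(0.7600)
step 1: x0=(1.1590) x1=(0.7427)
step 2: x0=(1.1885) x1=(0.7244)
step 3: x0=(1.2186) x1=(0.7053)
step 4: x0=(1.2490) x1=(0.6854)
step 5: x0=(1.2799) x1=(0.6649)
step 6: x0=(1.3110) x1=(0.6439)
step 7: x0=(1.3424) x1=(0.6224)
step 8: x0=(1.3739) x1=(0.6007)
step 9: x0=(1.4056) x1=(0.5787)
step 10: x0=(1.4373) x1=(0.5566)
step 11: x0=(1.4690) x1=(0.5346)
step 12: x0=(1.5006) x1=(0.5127)
step 13: x0=(1.5321) x1=(0.4910)
step 14: x0=(1.5634) x1=(0.4697)
step 15: x0=(1.5944) x1=(0.4489)
step 16: x0=(1.6251) x1=(0.4286)
step 17: x0=(1.6554) x1=(0.4090)
step 18: x0=(1.6852) x1=(0.3902)
step 19: x0=(1.7146) x1=(0.3723)

(1.7146)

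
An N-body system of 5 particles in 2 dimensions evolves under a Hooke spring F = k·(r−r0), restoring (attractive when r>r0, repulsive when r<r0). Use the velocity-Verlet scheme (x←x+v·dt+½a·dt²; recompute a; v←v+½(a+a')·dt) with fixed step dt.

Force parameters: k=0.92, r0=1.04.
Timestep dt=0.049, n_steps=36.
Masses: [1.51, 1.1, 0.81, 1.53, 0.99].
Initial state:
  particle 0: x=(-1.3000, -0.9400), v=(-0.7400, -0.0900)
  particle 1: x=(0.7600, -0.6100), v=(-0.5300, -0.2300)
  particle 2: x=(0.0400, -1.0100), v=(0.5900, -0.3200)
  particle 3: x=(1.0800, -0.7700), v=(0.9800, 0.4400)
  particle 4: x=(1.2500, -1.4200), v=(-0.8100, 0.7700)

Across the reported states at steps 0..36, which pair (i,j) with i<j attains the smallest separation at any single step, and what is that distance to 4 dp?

step 0: x0=(-1.3000, -0.9400) x1=(0.7600, -0.6100) x2=(0.0400, -1.0100) x3=(1.0800, -0.7700) x4=(1.2500, -1.4200)
step 1: x0=(-1.3332, -0.9444) x1=(0.7325, -0.6209) x2=(0.0686, -1.0259) x3=(1.1274, -0.7485) x4=(1.2085, -1.3824)
step 2: x0=(-1.3600, -0.9489) x1=(0.7021, -0.6313) x2=(0.0961, -1.0422) x3=(1.1735, -0.7268) x4=(1.1636, -1.3452)
step 3: x0=(-1.3803, -0.9533) x1=(0.6687, -0.6411) x2=(0.1222, -1.0589) x3=(1.2180, -0.7050) x4=(1.1154, -1.3087)
step 4: x0=(-1.3941, -0.9576) x1=(0.6327, -0.6503) x2=(0.1465, -1.0760) x3=(1.2610, -0.6829) x4=(1.0641, -1.2732)
step 5: x0=(-1.4011, -0.9618) x1=(0.5941, -0.6587) x2=(0.1687, -1.0935) x3=(1.3022, -0.6605) x4=(1.0099, -1.2387)
step 6: x0=(-1.4015, -0.9658) x1=(0.5531, -0.6663) x2=(0.1886, -1.1114) x3=(1.3416, -0.6380) x4=(0.9531, -1.2053)
step 7: x0=(-1.3954, -0.9695) x1=(0.5099, -0.6729) x2=(0.2060, -1.1299) x3=(1.3788, -0.6155) x4=(0.8940, -1.1730)
step 8: x0=(-1.3827, -0.9730) x1=(0.4646, -0.6783) x2=(0.2207, -1.1490) x3=(1.4137, -0.5931) x4=(0.8329, -1.1417)
step 9: x0=(-1.3637, -0.9761) x1=(0.4174, -0.6824) x2=(0.2327, -1.1689) x3=(1.4461, -0.5709) x4=(0.7704, -1.1114)
step 10: x0=(-1.3385, -0.9789) x1=(0.3685, -0.6849) x2=(0.2421, -1.1897) x3=(1.4757, -0.5492) x4=(0.7070, -1.0818)
step 11: x0=(-1.3075, -0.9813) x1=(0.3179, -0.6859) x2=(0.2491, -1.2116) x3=(1.5023, -0.5280) x4=(0.6431, -1.0529)
step 12: x0=(-1.2708, -0.9833) x1=(0.2658, -0.6853) x2=(0.2537, -1.2348) x3=(1.5256, -0.5075) x4=(0.5792, -1.0244)
step 13: x0=(-1.2289, -0.9849) x1=(0.2123, -0.6829) x2=(0.2565, -1.2594) x3=(1.5455, -0.4878) x4=(0.5157, -0.9959)
step 14: x0=(-1.1821, -0.9859) x1=(0.1578, -0.6789) x2=(0.2580, -1.2858) x3=(1.5617, -0.4691) x4=(0.4528, -0.9672)
step 15: x0=(-1.1309, -0.9866) x1=(0.1022, -0.6731) x2=(0.2586, -1.3139) x3=(1.5741, -0.4514) x4=(0.3907, -0.9381)
step 16: x0=(-1.0755, -0.9867) x1=(0.0460, -0.6657) x2=(0.2592, -1.3436) x3=(1.5824, -0.4348) x4=(0.3295, -0.9084)
step 17: x0=(-1.0166, -0.9864) x1=(-0.0107, -0.6567) x2=(0.2601, -1.3746) x3=(1.5865, -0.4194) x4=(0.2695, -0.8782)
step 18: x0=(-0.9546, -0.9857) x1=(-0.0675, -0.6462) x2=(0.2618, -1.4067) x3=(1.5863, -0.4054) x4=(0.2109, -0.8475)
step 19: x0=(-0.8899, -0.9846) x1=(-0.1242, -0.6343) x2=(0.2645, -1.4393) x3=(1.5818, -0.3926) x4=(0.1541, -0.8164)
step 20: x0=(-0.8230, -0.9833) x1=(-0.1805, -0.6209) x2=(0.2685, -1.4721) x3=(1.5728, -0.3813) x4=(0.0993, -0.7850)
step 21: x0=(-0.7545, -0.9817) x1=(-0.2362, -0.6062) x2=(0.2738, -1.5047) x3=(1.5593, -0.3714) x4=(0.0470, -0.7534)
step 22: x0=(-0.6846, -0.9802) x1=(-0.2909, -0.5901) x2=(0.2804, -1.5365) x3=(1.5415, -0.3630) x4=(-0.0025, -0.7215)
step 23: x0=(-0.6138, -0.9789) x1=(-0.3446, -0.5727) x2=(0.2882, -1.5674) x3=(1.5192, -0.3561) x4=(-0.0488, -0.6895)
step 24: x0=(-0.5422, -0.9780) x1=(-0.3972, -0.5538) x2=(0.2972, -1.5967) x3=(1.4925, -0.3507) x4=(-0.0917, -0.6571)
step 25: x0=(-0.4700, -0.9780) x1=(-0.4489, -0.5335) x2=(0.3072, -1.6243) x3=(1.4617, -0.3467) x4=(-0.1309, -0.6243)
step 26: x0=(-0.3970, -0.9789) x1=(-0.4997, -0.5120) x2=(0.3180, -1.6498) x3=(1.4267, -0.3442) x4=(-0.1664, -0.5910)
step 27: x0=(-0.3231, -0.9808) x1=(-0.5500, -0.4894) x2=(0.3294, -1.6729) x3=(1.3877, -0.3431) x4=(-0.1984, -0.5569)
step 28: x0=(-0.2482, -0.9838) x1=(-0.5997, -0.4663) x2=(0.3411, -1.6933) x3=(1.3451, -0.3433) x4=(-0.2271, -0.5221)
step 29: x0=(-0.1722, -0.9876) x1=(-0.6487, -0.4429) x2=(0.3529, -1.7108) x3=(1.2988, -0.3448) x4=(-0.2528, -0.4866)
step 30: x0=(-0.0951, -0.9920) x1=(-0.6969, -0.4198) x2=(0.3646, -1.7253) x3=(1.2493, -0.3475) x4=(-0.2758, -0.4506)
step 31: x0=(-0.0171, -0.9968) x1=(-0.7440, -0.3972) x2=(0.3758, -1.7364) x3=(1.1967, -0.3513) x4=(-0.2962, -0.4144)
step 32: x0=(0.0616, -1.0017) x1=(-0.7898, -0.3754) x2=(0.3863, -1.7442) x3=(1.1413, -0.3561) x4=(-0.3143, -0.3784)
step 33: x0=(0.1406, -1.0065) x1=(-0.8338, -0.3549) x2=(0.3958, -1.7485) x3=(1.0833, -0.3617) x4=(-0.3301, -0.3427)
step 34: x0=(0.2196, -1.0111) x1=(-0.8759, -0.3357) x2=(0.4040, -1.7492) x3=(1.0231, -0.3681) x4=(-0.3435, -0.3076)
step 35: x0=(0.2983, -1.0152) x1=(-0.9156, -0.3182) x2=(0.4105, -1.7462) x3=(0.9609, -0.3751) x4=(-0.3547, -0.2735)
step 36: x0=(0.3765, -1.0188) x1=(-0.9528, -0.3025) x2=(0.4152, -1.7397) x3=(0.8970, -0.3825) x4=(-0.3636, -0.2404)

pair (1,4), distance 0.3170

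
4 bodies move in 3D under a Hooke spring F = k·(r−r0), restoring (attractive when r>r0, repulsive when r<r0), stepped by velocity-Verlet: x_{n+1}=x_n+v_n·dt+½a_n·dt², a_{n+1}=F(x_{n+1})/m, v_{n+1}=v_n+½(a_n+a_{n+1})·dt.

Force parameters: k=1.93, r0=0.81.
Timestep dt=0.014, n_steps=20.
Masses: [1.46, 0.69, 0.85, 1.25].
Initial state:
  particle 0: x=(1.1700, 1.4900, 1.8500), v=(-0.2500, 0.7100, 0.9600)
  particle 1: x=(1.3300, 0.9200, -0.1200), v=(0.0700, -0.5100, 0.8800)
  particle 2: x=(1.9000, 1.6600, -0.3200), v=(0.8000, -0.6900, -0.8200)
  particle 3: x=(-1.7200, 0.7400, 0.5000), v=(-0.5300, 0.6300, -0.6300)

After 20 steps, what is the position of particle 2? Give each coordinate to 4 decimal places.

step 0: x0=(1.1700, 1.4900, 1.8500) x1=(1.3300, 0.9200, -0.1200) x2=(1.9000, 1.6600, -0.3200) x3=(-1.7200, 0.7400, 0.5000)
step 1: x0=(1.1663, 1.4998, 1.8630) x1=(1.3304, 0.9129, -0.1072) x2=(1.9104, 1.6501, -0.3310) x3=(-1.7263, 0.7490, 0.4912)
step 2: x0=(1.1622, 1.5095, 1.8750) x1=(1.3295, 0.9061, -0.0936) x2=(1.9193, 1.6398, -0.3411) x3=(-1.7304, 0.7585, 0.4823)
step 3: x0=(1.1576, 1.5189, 1.8861) x1=(1.3273, 0.8994, -0.0791) x2=(1.9267, 1.6292, -0.3502) x3=(-1.7323, 0.7684, 0.4735)
step 4: x0=(1.1527, 1.5280, 1.8962) x1=(1.3240, 0.8930, -0.0637) x2=(1.9325, 1.6181, -0.3584) x3=(-1.7320, 0.7786, 0.4646)
step 5: x0=(1.1474, 1.5370, 1.9053) x1=(1.3194, 0.8868, -0.0475) x2=(1.9367, 1.6066, -0.3656) x3=(-1.7294, 0.7893, 0.4558)
step 6: x0=(1.1416, 1.5457, 1.9134) x1=(1.3135, 0.8809, -0.0305) x2=(1.9394, 1.5948, -0.3718) x3=(-1.7247, 0.8004, 0.4469)
step 7: x0=(1.1355, 1.5542, 1.9206) x1=(1.3065, 0.8752, -0.0127) x2=(1.9405, 1.5826, -0.3770) x3=(-1.7177, 0.8118, 0.4381)
step 8: x0=(1.1289, 1.5624, 1.9267) x1=(1.2982, 0.8698, 0.0059) x2=(1.9400, 1.5701, -0.3812) x3=(-1.7085, 0.8236, 0.4294)
step 9: x0=(1.1220, 1.5704, 1.9319) x1=(1.2888, 0.8647, 0.0253) x2=(1.9379, 1.5572, -0.3843) x3=(-1.6972, 0.8358, 0.4207)
step 10: x0=(1.1147, 1.5781, 1.9361) x1=(1.2782, 0.8599, 0.0454) x2=(1.9343, 1.5441, -0.3865) x3=(-1.6837, 0.8483, 0.4121)
step 11: x0=(1.1070, 1.5855, 1.9393) x1=(1.2664, 0.8555, 0.0663) x2=(1.9290, 1.5306, -0.3877) x3=(-1.6680, 0.8612, 0.4035)
step 12: x0=(1.0990, 1.5927, 1.9415) x1=(1.2535, 0.8513, 0.0878) x2=(1.9223, 1.5168, -0.3878) x3=(-1.6502, 0.8743, 0.3951)
step 13: x0=(1.0906, 1.5996, 1.9427) x1=(1.2395, 0.8475, 0.1100) x2=(1.9139, 1.5028, -0.3870) x3=(-1.6303, 0.8878, 0.3867)
step 14: x0=(1.0818, 1.6063, 1.9429) x1=(1.2244, 0.8440, 0.1328) x2=(1.9040, 1.4885, -0.3851) x3=(-1.6083, 0.9016, 0.3785)
step 15: x0=(1.0727, 1.6127, 1.9421) x1=(1.2082, 0.8409, 0.1562) x2=(1.8926, 1.4740, -0.3822) x3=(-1.5843, 0.9157, 0.3703)
step 16: x0=(1.0632, 1.6188, 1.9403) x1=(1.1910, 0.8382, 0.1802) x2=(1.8796, 1.4593, -0.3783) x3=(-1.5582, 0.9300, 0.3623)
step 17: x0=(1.0534, 1.6246, 1.9376) x1=(1.1727, 0.8358, 0.2048) x2=(1.8652, 1.4443, -0.3733) x3=(-1.5302, 0.9446, 0.3545)
step 18: x0=(1.0432, 1.6301, 1.9339) x1=(1.1535, 0.8338, 0.2299) x2=(1.8492, 1.4292, -0.3674) x3=(-1.5003, 0.9594, 0.3468)
step 19: x0=(1.0327, 1.6354, 1.9293) x1=(1.1334, 0.8321, 0.2555) x2=(1.8318, 1.4139, -0.3605) x3=(-1.4684, 0.9745, 0.3392)
step 20: x0=(1.0219, 1.6404, 1.9237) x1=(1.1123, 0.8309, 0.2816) x2=(1.8130, 1.3985, -0.3525) x3=(-1.4347, 0.9898, 0.3318)

(1.8130, 1.3985, -0.3525)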